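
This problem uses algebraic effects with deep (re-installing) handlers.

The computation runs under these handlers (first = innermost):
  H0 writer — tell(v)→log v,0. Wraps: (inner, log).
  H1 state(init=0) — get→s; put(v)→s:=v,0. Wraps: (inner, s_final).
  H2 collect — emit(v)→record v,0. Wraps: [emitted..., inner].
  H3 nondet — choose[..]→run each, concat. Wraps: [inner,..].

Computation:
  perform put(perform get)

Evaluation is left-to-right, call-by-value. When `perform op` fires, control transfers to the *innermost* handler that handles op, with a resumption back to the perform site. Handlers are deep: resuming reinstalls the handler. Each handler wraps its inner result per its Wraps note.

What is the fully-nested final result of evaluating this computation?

Answer: [[((0, ()), 0)]]

Step-by-step:
get @ H1 ⇒ 0
put(0) @ H1 ⇒ s:=0
H0 returns (0, ())
H1 returns ((0, ()), 0)
H2 returns [((0, ()), 0)]
H3 returns [[((0, ()), 0)]]
= [[((0, ()), 0)]]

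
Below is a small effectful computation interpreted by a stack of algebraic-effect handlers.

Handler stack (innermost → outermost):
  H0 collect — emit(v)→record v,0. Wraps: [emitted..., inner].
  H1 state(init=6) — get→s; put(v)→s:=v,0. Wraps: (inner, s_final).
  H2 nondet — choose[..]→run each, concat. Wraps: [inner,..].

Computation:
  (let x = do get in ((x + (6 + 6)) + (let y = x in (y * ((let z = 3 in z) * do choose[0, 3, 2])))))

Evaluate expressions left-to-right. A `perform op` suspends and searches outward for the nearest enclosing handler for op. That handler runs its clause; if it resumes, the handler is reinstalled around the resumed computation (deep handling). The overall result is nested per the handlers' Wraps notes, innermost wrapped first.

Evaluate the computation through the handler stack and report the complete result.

Answer: [([18], 6), ([72], 6), ([54], 6)]

Step-by-step:
get @ H1 ⇒ 6
choose[0, 3, 2] @ H2
  branch[0] choose=0:
    H0 returns [18]
    H1 returns ([18], 6)
    H2 returns [([18], 6)]
  branch[1] choose=3:
    H0 returns [72]
    H1 returns ([72], 6)
    H2 returns [([72], 6)]
  branch[2] choose=2:
    H0 returns [54]
    H1 returns ([54], 6)
    H2 returns [([54], 6)]
= [([18], 6), ([72], 6), ([54], 6)]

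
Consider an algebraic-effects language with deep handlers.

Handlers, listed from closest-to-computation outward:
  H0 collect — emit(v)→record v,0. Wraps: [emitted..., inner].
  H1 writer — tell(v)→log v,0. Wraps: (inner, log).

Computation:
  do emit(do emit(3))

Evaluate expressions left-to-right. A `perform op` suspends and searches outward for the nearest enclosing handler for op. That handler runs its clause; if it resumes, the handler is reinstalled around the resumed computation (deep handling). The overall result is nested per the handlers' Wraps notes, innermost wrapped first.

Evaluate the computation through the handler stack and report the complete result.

Step-by-step:
emit(3) @ H0 ⇒ out+=3
emit(0) @ H0 ⇒ out+=0
H0 returns [3, 0, 0]
H1 returns ([3, 0, 0], ())
= ([3, 0, 0], ())

Answer: ([3, 0, 0], ())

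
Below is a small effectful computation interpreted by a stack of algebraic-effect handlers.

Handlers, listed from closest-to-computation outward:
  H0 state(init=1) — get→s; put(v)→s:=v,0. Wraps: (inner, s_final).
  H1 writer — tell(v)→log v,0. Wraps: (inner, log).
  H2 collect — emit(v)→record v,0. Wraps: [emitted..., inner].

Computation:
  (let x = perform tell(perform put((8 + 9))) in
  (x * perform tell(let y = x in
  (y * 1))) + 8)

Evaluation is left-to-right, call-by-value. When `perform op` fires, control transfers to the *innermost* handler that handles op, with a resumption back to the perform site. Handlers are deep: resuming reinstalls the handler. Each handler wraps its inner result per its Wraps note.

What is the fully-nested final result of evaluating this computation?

Evaluation trace:
put(17) @ H0 ⇒ s:=17
tell(0) @ H1 ⇒ log+=0
tell(0) @ H1 ⇒ log+=0
H0 returns (8, 17)
H1 returns ((8, 17), (0, 0))
H2 returns [((8, 17), (0, 0))]
= [((8, 17), (0, 0))]

Answer: [((8, 17), (0, 0))]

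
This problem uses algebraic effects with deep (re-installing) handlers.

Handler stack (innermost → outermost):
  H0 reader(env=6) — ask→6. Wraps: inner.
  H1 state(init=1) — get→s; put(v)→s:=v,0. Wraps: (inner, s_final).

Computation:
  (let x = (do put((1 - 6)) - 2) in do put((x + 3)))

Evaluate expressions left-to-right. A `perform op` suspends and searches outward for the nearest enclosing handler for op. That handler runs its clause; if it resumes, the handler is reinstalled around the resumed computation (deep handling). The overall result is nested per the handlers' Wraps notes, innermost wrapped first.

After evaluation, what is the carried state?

Answer: 1

Step-by-step:
put(-5) @ H1 ⇒ s:=-5
put(1) @ H1 ⇒ s:=1
H0 returns 0
H1 returns (0, 1)
= (0, 1)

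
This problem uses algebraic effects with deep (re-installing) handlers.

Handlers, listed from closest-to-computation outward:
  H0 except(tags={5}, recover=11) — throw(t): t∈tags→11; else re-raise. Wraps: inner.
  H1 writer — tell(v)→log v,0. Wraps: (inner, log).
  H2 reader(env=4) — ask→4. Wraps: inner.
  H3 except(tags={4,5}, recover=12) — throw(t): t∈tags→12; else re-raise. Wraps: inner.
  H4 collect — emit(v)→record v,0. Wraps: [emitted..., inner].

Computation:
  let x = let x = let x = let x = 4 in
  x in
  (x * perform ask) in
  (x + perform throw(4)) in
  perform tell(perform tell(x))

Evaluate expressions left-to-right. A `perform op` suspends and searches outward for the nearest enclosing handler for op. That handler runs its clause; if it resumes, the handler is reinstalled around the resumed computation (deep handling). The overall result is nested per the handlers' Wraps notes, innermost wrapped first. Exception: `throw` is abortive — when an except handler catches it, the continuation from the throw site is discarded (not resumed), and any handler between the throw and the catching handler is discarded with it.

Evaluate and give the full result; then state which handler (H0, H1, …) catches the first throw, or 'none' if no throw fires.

Answer: [12] ; first throw caught by: H3

Step-by-step:
ask @ H2 ⇒ 4
throw(4) @ H0 re-raised
throw(4) @ H3 caught ⇒ 12
H4 returns [12]
= [12]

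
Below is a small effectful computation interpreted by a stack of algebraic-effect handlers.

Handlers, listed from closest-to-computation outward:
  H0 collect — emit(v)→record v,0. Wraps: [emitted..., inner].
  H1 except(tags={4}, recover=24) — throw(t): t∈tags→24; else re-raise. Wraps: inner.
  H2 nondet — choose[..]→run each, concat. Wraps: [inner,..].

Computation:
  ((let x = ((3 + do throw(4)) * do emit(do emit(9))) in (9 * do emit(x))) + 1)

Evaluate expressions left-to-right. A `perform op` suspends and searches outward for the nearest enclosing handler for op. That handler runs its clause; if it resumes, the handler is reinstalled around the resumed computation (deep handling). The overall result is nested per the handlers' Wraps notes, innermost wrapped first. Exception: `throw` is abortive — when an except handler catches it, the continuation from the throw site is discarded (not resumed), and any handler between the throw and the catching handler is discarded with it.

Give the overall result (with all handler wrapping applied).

Evaluation trace:
throw(4) @ H1 caught ⇒ 24
H2 returns [24]
= [24]

Answer: [24]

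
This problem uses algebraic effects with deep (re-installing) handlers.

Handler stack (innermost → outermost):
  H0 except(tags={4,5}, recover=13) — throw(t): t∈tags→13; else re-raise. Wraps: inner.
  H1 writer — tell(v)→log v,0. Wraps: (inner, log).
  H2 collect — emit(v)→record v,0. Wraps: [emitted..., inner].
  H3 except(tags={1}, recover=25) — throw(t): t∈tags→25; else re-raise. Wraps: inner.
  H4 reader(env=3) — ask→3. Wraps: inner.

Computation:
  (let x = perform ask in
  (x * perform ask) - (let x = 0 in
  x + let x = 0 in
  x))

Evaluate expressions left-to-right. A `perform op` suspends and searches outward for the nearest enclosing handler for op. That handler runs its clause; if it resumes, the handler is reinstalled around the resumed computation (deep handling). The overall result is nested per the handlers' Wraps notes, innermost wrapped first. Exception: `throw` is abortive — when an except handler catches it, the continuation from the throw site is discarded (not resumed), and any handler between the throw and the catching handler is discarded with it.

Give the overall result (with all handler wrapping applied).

Evaluation trace:
ask @ H4 ⇒ 3
ask @ H4 ⇒ 3
H0 returns 9
H1 returns (9, ())
H2 returns [(9, ())]
H3 returns [(9, ())]
H4 returns [(9, ())]
= [(9, ())]

Answer: [(9, ())]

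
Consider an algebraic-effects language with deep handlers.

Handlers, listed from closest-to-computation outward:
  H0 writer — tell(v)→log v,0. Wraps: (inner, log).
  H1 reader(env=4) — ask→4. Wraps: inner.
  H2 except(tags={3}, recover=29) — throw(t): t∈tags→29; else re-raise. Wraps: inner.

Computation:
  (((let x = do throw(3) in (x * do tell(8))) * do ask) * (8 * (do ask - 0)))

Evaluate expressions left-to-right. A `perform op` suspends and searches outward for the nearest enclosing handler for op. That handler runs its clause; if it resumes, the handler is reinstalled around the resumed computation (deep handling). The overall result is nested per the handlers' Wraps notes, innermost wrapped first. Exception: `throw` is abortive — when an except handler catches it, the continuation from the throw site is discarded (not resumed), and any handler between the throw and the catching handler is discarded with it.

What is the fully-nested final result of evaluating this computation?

Answer: 29

Step-by-step:
throw(3) @ H2 caught ⇒ 29
= 29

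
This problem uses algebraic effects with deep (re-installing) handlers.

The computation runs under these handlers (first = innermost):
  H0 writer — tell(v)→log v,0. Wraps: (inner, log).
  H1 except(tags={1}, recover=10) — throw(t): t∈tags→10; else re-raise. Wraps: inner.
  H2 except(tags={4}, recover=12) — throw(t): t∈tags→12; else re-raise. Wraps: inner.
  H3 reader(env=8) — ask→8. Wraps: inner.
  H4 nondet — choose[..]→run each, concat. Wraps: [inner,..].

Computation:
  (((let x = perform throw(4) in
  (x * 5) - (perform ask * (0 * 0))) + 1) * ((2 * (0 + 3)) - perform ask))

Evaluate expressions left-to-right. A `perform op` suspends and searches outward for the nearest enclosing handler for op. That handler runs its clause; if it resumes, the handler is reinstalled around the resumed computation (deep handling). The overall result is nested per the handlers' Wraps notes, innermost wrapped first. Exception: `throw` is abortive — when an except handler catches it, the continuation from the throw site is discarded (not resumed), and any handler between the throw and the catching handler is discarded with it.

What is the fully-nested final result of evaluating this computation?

Answer: [12]

Working:
throw(4) @ H1 re-raised
throw(4) @ H2 caught ⇒ 12
H3 returns 12
H4 returns [12]
= [12]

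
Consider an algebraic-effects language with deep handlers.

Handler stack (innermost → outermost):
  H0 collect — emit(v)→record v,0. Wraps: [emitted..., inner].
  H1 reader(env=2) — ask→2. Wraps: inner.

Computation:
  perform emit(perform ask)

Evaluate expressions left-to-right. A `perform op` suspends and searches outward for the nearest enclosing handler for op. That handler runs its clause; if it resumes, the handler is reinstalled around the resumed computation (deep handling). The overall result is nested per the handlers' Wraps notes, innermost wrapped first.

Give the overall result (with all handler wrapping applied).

Working:
ask @ H1 ⇒ 2
emit(2) @ H0 ⇒ out+=2
H0 returns [2, 0]
H1 returns [2, 0]
= [2, 0]

Answer: [2, 0]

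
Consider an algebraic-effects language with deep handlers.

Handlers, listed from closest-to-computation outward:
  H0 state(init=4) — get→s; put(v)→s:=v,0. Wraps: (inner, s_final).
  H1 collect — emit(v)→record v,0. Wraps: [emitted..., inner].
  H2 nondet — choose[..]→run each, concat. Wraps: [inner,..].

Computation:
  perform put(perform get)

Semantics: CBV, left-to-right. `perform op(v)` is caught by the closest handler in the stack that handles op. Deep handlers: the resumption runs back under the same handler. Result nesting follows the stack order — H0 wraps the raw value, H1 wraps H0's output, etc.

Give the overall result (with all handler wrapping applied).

Working:
get @ H0 ⇒ 4
put(4) @ H0 ⇒ s:=4
H0 returns (0, 4)
H1 returns [(0, 4)]
H2 returns [[(0, 4)]]
= [[(0, 4)]]

Answer: [[(0, 4)]]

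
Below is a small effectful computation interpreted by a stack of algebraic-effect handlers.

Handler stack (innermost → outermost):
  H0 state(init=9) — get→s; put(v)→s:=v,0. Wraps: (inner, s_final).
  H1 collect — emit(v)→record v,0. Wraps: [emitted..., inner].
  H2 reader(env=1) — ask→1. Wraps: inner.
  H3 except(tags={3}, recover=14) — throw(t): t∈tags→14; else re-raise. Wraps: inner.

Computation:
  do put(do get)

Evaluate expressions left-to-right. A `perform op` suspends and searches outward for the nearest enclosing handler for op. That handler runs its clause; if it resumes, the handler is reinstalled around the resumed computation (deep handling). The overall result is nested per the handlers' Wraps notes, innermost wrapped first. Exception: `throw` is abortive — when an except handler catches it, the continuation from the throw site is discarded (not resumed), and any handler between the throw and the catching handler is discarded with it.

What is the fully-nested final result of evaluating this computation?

Evaluation trace:
get @ H0 ⇒ 9
put(9) @ H0 ⇒ s:=9
H0 returns (0, 9)
H1 returns [(0, 9)]
H2 returns [(0, 9)]
H3 returns [(0, 9)]
= [(0, 9)]

Answer: [(0, 9)]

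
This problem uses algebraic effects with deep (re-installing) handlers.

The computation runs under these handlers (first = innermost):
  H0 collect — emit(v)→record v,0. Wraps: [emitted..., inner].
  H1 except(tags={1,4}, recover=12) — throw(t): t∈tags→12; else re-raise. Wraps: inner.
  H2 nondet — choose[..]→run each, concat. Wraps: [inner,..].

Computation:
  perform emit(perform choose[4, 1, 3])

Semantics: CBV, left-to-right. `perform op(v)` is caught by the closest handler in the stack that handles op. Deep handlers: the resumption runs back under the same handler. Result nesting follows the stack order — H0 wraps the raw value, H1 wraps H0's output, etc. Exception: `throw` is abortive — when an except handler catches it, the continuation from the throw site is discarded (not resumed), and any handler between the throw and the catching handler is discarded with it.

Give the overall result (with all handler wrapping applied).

Answer: [[4, 0], [1, 0], [3, 0]]

Evaluation trace:
choose[4, 1, 3] @ H2
  branch[0] choose=4:
    emit(4) @ H0 ⇒ out+=4
    H0 returns [4, 0]
    H1 returns [4, 0]
    H2 returns [[4, 0]]
  branch[1] choose=1:
    emit(1) @ H0 ⇒ out+=1
    H0 returns [1, 0]
    H1 returns [1, 0]
    H2 returns [[1, 0]]
  branch[2] choose=3:
    emit(3) @ H0 ⇒ out+=3
    H0 returns [3, 0]
    H1 returns [3, 0]
    H2 returns [[3, 0]]
= [[4, 0], [1, 0], [3, 0]]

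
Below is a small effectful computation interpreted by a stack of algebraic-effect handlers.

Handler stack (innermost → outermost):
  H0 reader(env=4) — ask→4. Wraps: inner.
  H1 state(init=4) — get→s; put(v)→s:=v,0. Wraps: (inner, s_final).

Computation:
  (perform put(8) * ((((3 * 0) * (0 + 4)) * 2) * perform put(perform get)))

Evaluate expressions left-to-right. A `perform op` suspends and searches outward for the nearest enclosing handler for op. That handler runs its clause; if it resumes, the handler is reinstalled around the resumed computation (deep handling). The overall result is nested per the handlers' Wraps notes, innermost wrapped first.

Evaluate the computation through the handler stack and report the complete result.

Step-by-step:
put(8) @ H1 ⇒ s:=8
get @ H1 ⇒ 8
put(8) @ H1 ⇒ s:=8
H0 returns 0
H1 returns (0, 8)
= (0, 8)

Answer: (0, 8)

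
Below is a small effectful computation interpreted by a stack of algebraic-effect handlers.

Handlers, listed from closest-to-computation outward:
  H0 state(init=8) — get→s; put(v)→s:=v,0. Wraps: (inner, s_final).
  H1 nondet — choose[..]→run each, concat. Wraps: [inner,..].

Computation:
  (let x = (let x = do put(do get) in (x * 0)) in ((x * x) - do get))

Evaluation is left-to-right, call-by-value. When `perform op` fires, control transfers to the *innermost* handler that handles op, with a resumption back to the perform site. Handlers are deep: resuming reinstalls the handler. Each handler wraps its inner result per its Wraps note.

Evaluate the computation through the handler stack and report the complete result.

Working:
get @ H0 ⇒ 8
put(8) @ H0 ⇒ s:=8
get @ H0 ⇒ 8
H0 returns (-8, 8)
H1 returns [(-8, 8)]
= [(-8, 8)]

Answer: [(-8, 8)]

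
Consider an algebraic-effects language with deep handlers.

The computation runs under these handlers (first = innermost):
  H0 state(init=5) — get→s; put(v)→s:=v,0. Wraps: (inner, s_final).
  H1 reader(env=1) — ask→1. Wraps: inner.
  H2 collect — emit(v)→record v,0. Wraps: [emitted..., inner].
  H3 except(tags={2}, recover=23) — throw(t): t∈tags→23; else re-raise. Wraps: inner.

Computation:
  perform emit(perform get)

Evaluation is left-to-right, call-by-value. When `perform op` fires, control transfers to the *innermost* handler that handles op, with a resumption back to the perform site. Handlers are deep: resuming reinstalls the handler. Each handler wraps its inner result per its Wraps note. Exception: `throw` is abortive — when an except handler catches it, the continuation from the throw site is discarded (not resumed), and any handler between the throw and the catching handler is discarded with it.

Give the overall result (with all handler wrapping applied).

Evaluation trace:
get @ H0 ⇒ 5
emit(5) @ H2 ⇒ out+=5
H0 returns (0, 5)
H1 returns (0, 5)
H2 returns [5, (0, 5)]
H3 returns [5, (0, 5)]
= [5, (0, 5)]

Answer: [5, (0, 5)]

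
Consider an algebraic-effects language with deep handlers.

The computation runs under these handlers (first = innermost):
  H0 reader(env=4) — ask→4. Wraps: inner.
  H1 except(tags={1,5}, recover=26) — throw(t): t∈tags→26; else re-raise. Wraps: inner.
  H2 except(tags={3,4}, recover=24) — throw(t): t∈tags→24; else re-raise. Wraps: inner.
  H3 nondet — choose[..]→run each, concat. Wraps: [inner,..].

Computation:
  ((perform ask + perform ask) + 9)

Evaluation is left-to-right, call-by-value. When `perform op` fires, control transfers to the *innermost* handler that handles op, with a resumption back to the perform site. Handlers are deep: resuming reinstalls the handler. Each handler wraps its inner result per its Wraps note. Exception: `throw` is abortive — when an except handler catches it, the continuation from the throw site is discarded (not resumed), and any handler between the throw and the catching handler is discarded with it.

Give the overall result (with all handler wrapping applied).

Answer: [17]

Evaluation trace:
ask @ H0 ⇒ 4
ask @ H0 ⇒ 4
H0 returns 17
H1 returns 17
H2 returns 17
H3 returns [17]
= [17]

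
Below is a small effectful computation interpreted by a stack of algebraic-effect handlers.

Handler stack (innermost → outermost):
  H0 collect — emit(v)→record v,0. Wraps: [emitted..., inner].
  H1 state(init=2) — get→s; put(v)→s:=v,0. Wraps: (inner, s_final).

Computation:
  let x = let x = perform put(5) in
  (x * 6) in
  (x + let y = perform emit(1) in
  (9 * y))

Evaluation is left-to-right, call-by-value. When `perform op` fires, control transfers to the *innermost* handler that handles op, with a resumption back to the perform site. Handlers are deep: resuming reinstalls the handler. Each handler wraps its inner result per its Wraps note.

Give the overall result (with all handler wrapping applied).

Answer: ([1, 0], 5)

Evaluation trace:
put(5) @ H1 ⇒ s:=5
emit(1) @ H0 ⇒ out+=1
H0 returns [1, 0]
H1 returns ([1, 0], 5)
= ([1, 0], 5)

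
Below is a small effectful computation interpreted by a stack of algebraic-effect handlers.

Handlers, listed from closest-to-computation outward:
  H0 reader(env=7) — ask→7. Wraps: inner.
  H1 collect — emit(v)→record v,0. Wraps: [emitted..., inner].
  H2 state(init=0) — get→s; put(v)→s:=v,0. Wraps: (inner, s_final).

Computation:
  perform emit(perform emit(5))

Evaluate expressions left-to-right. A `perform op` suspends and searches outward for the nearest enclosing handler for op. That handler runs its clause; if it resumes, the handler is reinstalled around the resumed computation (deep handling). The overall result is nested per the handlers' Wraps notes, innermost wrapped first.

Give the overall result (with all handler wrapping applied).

Answer: ([5, 0, 0], 0)

Evaluation trace:
emit(5) @ H1 ⇒ out+=5
emit(0) @ H1 ⇒ out+=0
H0 returns 0
H1 returns [5, 0, 0]
H2 returns ([5, 0, 0], 0)
= ([5, 0, 0], 0)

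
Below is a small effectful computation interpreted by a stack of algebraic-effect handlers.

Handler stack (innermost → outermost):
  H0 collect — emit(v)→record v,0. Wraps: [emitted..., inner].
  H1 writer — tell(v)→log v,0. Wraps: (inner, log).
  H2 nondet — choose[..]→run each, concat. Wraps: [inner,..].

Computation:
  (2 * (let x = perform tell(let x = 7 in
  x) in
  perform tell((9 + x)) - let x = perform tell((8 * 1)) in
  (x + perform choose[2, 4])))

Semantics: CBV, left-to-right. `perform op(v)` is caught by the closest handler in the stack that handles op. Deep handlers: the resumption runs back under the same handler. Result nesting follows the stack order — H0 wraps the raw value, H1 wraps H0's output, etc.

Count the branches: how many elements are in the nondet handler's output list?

Evaluation trace:
tell(7) @ H1 ⇒ log+=7
tell(9) @ H1 ⇒ log+=9
tell(8) @ H1 ⇒ log+=8
choose[2, 4] @ H2
  branch[0] choose=2:
    H0 returns [-4]
    H1 returns ([-4], (7, 9, 8))
    H2 returns [([-4], (7, 9, 8))]
  branch[1] choose=4:
    H0 returns [-8]
    H1 returns ([-8], (7, 9, 8))
    H2 returns [([-8], (7, 9, 8))]
= [([-4], (7, 9, 8)), ([-8], (7, 9, 8))]

Answer: 2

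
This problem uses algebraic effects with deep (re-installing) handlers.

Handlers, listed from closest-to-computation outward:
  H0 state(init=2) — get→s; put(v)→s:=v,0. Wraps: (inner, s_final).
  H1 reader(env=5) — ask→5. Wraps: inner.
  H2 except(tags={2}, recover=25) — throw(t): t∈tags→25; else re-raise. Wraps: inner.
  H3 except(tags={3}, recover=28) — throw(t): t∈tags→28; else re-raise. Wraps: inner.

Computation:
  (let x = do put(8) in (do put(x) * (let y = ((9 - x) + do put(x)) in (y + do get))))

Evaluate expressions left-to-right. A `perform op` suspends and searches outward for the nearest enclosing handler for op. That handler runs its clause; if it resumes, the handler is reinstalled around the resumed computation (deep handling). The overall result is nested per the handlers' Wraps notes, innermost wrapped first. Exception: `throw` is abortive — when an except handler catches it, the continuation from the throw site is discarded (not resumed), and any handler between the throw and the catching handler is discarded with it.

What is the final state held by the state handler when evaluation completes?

Answer: 0

Evaluation trace:
put(8) @ H0 ⇒ s:=8
put(0) @ H0 ⇒ s:=0
put(0) @ H0 ⇒ s:=0
get @ H0 ⇒ 0
H0 returns (0, 0)
H1 returns (0, 0)
H2 returns (0, 0)
H3 returns (0, 0)
= (0, 0)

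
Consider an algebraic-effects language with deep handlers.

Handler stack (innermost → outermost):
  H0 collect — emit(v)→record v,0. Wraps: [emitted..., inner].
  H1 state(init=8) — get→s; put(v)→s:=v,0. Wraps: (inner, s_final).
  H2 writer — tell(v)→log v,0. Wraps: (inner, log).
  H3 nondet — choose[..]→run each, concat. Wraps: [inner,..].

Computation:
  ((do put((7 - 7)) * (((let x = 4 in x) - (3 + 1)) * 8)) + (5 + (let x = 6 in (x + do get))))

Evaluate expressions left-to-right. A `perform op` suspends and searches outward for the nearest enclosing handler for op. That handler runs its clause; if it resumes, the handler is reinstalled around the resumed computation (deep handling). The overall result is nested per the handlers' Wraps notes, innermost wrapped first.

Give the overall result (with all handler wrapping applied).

Step-by-step:
put(0) @ H1 ⇒ s:=0
get @ H1 ⇒ 0
H0 returns [11]
H1 returns ([11], 0)
H2 returns (([11], 0), ())
H3 returns [(([11], 0), ())]
= [(([11], 0), ())]

Answer: [(([11], 0), ())]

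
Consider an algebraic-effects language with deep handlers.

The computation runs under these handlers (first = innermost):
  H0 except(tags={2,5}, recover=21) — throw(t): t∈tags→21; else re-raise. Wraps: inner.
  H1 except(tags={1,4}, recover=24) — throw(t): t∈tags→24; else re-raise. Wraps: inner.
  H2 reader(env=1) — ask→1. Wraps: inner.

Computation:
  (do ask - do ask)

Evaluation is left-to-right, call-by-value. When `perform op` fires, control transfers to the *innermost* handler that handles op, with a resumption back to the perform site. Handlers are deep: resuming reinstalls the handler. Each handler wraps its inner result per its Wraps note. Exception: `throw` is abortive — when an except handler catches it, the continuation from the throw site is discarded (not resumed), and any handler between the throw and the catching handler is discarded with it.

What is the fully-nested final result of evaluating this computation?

Working:
ask @ H2 ⇒ 1
ask @ H2 ⇒ 1
H0 returns 0
H1 returns 0
H2 returns 0
= 0

Answer: 0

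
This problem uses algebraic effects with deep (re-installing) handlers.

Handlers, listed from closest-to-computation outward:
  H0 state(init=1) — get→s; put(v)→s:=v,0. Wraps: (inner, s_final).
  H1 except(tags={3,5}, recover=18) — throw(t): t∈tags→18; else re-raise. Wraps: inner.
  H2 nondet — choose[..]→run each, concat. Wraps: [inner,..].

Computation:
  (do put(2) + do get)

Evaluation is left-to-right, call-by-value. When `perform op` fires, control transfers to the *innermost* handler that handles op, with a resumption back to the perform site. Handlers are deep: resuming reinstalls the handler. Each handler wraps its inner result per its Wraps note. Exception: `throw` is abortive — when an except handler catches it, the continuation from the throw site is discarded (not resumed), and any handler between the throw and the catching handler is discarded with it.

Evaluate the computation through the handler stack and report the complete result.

Step-by-step:
put(2) @ H0 ⇒ s:=2
get @ H0 ⇒ 2
H0 returns (2, 2)
H1 returns (2, 2)
H2 returns [(2, 2)]
= [(2, 2)]

Answer: [(2, 2)]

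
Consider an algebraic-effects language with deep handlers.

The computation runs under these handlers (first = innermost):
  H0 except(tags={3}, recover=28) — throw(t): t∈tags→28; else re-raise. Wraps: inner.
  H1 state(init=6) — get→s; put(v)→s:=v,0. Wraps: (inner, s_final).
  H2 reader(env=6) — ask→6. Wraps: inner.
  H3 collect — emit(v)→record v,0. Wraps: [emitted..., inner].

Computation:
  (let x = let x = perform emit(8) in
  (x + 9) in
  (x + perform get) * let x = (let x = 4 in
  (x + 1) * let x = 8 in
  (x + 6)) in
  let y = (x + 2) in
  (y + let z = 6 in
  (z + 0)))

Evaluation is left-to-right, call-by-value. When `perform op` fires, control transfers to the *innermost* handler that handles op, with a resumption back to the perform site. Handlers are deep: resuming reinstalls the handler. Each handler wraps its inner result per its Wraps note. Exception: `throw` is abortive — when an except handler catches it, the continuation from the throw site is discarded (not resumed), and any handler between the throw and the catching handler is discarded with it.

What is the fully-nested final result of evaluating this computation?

Working:
emit(8) @ H3 ⇒ out+=8
get @ H1 ⇒ 6
H0 returns 1170
H1 returns (1170, 6)
H2 returns (1170, 6)
H3 returns [8, (1170, 6)]
= [8, (1170, 6)]

Answer: [8, (1170, 6)]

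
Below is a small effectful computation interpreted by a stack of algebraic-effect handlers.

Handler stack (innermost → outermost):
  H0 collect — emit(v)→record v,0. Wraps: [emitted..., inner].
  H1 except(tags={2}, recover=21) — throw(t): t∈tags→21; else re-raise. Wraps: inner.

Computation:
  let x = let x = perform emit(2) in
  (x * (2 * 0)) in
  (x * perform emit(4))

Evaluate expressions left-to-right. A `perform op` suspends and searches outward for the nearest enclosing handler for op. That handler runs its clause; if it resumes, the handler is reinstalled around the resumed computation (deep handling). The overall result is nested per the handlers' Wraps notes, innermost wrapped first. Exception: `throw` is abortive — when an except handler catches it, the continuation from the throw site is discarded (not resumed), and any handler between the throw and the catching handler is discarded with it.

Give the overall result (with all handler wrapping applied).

Evaluation trace:
emit(2) @ H0 ⇒ out+=2
emit(4) @ H0 ⇒ out+=4
H0 returns [2, 4, 0]
H1 returns [2, 4, 0]
= [2, 4, 0]

Answer: [2, 4, 0]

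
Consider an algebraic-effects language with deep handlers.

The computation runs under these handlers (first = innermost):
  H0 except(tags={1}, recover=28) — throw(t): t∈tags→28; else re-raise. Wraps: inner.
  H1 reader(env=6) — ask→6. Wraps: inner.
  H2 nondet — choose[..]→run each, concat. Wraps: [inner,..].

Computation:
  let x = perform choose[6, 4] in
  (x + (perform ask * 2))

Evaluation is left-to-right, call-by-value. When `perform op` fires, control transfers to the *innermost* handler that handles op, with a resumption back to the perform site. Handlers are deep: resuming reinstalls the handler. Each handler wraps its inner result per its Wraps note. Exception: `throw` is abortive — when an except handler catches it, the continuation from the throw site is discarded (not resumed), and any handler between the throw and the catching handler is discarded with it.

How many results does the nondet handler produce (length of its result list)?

Step-by-step:
choose[6, 4] @ H2
  branch[0] choose=6:
    ask @ H1 ⇒ 6
    H0 returns 18
    H1 returns 18
    H2 returns [18]
  branch[1] choose=4:
    ask @ H1 ⇒ 6
    H0 returns 16
    H1 returns 16
    H2 returns [16]
= [18, 16]

Answer: 2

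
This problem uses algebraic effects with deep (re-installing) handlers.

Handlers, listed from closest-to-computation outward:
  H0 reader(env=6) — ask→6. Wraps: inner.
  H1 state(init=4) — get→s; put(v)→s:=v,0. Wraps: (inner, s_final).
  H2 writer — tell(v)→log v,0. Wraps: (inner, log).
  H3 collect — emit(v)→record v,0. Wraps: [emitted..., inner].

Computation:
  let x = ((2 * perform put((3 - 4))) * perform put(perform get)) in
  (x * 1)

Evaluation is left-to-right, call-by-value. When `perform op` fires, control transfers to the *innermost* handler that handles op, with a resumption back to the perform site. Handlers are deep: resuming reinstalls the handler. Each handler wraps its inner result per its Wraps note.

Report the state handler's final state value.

Answer: -1

Evaluation trace:
put(-1) @ H1 ⇒ s:=-1
get @ H1 ⇒ -1
put(-1) @ H1 ⇒ s:=-1
H0 returns 0
H1 returns (0, -1)
H2 returns ((0, -1), ())
H3 returns [((0, -1), ())]
= [((0, -1), ())]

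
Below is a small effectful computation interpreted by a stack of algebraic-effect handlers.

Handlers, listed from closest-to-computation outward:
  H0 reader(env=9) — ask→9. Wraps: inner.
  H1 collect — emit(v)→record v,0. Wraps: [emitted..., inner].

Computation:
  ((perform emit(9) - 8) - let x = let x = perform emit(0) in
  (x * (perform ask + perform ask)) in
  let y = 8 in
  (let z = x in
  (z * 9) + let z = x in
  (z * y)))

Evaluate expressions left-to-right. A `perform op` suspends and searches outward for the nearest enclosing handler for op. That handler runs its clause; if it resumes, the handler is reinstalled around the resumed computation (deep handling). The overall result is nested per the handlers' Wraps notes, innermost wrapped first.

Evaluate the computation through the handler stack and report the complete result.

Evaluation trace:
emit(9) @ H1 ⇒ out+=9
emit(0) @ H1 ⇒ out+=0
ask @ H0 ⇒ 9
ask @ H0 ⇒ 9
H0 returns -8
H1 returns [9, 0, -8]
= [9, 0, -8]

Answer: [9, 0, -8]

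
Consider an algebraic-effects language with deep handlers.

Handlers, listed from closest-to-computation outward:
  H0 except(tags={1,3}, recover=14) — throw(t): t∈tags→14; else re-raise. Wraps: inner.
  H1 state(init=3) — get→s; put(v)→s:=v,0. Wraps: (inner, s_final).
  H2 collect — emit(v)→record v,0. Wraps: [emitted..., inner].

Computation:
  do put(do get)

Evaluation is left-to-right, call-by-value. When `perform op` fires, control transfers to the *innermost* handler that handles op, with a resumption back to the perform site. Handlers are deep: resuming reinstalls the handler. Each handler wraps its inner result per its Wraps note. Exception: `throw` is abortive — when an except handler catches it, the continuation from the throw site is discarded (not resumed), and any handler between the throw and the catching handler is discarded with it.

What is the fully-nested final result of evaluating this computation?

Answer: [(0, 3)]

Evaluation trace:
get @ H1 ⇒ 3
put(3) @ H1 ⇒ s:=3
H0 returns 0
H1 returns (0, 3)
H2 returns [(0, 3)]
= [(0, 3)]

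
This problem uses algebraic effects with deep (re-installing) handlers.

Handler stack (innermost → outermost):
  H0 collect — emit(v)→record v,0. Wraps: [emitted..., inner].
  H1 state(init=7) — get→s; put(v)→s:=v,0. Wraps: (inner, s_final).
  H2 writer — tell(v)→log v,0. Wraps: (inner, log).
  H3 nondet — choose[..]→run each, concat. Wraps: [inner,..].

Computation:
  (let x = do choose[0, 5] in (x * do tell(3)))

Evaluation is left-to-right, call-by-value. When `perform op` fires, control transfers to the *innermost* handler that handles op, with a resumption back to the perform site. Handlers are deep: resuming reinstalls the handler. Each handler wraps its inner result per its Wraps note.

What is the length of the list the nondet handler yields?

Answer: 2

Evaluation trace:
choose[0, 5] @ H3
  branch[0] choose=0:
    tell(3) @ H2 ⇒ log+=3
    H0 returns [0]
    H1 returns ([0], 7)
    H2 returns (([0], 7), (3))
    H3 returns [(([0], 7), (3))]
  branch[1] choose=5:
    tell(3) @ H2 ⇒ log+=3
    H0 returns [0]
    H1 returns ([0], 7)
    H2 returns (([0], 7), (3))
    H3 returns [(([0], 7), (3))]
= [(([0], 7), (3)), (([0], 7), (3))]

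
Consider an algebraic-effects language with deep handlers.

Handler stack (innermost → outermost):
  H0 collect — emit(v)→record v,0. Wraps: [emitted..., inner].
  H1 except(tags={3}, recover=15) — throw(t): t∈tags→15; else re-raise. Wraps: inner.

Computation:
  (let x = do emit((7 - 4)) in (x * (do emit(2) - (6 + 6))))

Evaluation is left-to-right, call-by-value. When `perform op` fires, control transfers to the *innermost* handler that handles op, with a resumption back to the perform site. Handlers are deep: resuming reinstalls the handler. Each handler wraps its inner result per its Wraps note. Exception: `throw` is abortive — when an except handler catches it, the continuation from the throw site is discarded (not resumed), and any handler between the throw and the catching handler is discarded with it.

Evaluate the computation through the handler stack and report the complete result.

Answer: [3, 2, 0]

Step-by-step:
emit(3) @ H0 ⇒ out+=3
emit(2) @ H0 ⇒ out+=2
H0 returns [3, 2, 0]
H1 returns [3, 2, 0]
= [3, 2, 0]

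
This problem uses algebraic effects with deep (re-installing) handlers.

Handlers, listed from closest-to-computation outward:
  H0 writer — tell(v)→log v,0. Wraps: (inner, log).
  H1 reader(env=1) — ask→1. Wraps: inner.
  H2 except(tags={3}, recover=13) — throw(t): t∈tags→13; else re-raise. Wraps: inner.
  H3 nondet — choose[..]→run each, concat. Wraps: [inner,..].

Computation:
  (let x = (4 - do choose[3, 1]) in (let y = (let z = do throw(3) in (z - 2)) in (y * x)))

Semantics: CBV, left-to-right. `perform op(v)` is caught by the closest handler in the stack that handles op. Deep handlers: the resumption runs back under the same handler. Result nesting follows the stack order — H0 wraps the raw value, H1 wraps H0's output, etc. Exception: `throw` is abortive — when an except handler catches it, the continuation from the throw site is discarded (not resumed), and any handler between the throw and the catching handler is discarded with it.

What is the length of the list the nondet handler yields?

Answer: 2

Step-by-step:
choose[3, 1] @ H3
  branch[0] choose=3:
    throw(3) @ H2 caught ⇒ 13
    H3 returns [13]
  branch[1] choose=1:
    throw(3) @ H2 caught ⇒ 13
    H3 returns [13]
= [13, 13]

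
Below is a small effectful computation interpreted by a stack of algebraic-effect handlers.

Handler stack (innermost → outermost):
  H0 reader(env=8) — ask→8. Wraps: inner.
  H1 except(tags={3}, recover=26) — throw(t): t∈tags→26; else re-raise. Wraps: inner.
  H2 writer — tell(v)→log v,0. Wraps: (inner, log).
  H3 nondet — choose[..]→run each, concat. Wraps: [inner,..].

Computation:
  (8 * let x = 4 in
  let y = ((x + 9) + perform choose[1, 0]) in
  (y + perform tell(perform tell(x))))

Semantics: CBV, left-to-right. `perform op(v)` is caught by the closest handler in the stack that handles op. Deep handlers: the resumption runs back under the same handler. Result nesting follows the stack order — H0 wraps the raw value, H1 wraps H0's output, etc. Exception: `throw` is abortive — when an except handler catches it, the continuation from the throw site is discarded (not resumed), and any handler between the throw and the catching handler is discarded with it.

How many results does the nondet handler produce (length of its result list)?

Step-by-step:
choose[1, 0] @ H3
  branch[0] choose=1:
    tell(4) @ H2 ⇒ log+=4
    tell(0) @ H2 ⇒ log+=0
    H0 returns 112
    H1 returns 112
    H2 returns (112, (4, 0))
    H3 returns [(112, (4, 0))]
  branch[1] choose=0:
    tell(4) @ H2 ⇒ log+=4
    tell(0) @ H2 ⇒ log+=0
    H0 returns 104
    H1 returns 104
    H2 returns (104, (4, 0))
    H3 returns [(104, (4, 0))]
= [(112, (4, 0)), (104, (4, 0))]

Answer: 2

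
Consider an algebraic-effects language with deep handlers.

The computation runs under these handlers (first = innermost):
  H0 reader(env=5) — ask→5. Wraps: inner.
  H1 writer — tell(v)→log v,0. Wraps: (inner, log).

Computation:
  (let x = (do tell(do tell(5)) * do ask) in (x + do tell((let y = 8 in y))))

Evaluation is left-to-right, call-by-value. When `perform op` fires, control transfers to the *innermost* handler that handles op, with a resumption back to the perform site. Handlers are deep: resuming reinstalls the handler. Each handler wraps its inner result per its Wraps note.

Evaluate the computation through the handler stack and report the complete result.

Answer: (0, (5, 0, 8))

Working:
tell(5) @ H1 ⇒ log+=5
tell(0) @ H1 ⇒ log+=0
ask @ H0 ⇒ 5
tell(8) @ H1 ⇒ log+=8
H0 returns 0
H1 returns (0, (5, 0, 8))
= (0, (5, 0, 8))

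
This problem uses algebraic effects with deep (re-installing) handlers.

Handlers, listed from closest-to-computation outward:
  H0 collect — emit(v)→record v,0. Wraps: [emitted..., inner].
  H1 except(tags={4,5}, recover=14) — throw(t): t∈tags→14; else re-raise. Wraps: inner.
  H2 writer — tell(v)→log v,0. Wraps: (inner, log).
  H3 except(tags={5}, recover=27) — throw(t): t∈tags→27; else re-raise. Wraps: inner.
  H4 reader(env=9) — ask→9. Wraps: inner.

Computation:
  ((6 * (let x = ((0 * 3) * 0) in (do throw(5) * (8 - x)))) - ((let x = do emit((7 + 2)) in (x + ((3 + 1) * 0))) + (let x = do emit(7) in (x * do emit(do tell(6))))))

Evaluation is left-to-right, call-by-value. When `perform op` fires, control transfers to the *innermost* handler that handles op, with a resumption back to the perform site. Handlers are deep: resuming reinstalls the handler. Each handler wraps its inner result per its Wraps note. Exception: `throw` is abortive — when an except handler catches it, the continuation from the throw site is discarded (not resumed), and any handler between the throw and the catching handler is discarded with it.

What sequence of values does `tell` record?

Evaluation trace:
throw(5) @ H1 caught ⇒ 14
H2 returns (14, ())
H3 returns (14, ())
H4 returns (14, ())
= (14, ())

Answer: ()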